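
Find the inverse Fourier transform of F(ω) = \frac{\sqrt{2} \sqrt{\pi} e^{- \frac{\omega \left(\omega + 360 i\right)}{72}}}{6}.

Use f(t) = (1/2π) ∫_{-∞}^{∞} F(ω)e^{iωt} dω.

f(t) = e^{- 18 \left(t - 5\right)^{2}}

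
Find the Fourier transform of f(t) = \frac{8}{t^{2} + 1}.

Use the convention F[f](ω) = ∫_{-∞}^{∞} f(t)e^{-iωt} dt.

F(ω) = 8 \pi e^{- \left|{\omega}\right|}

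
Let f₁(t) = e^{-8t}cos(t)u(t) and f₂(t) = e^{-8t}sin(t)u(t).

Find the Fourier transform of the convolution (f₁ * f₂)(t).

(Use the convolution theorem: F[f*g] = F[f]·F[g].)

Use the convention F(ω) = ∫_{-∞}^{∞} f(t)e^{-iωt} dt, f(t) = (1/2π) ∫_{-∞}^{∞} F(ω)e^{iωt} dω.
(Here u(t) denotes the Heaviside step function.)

F[f₁*f₂](ω) = \frac{i \omega + 8}{\left(\left(i \omega + 8\right)^{2} + 1\right)^{2}}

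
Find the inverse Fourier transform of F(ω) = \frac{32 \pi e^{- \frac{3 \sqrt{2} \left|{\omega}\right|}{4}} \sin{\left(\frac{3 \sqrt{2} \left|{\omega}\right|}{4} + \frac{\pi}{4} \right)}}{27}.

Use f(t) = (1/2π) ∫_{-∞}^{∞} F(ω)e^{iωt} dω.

f(t) = \frac{4}{t^{4} + \frac{81}{16}}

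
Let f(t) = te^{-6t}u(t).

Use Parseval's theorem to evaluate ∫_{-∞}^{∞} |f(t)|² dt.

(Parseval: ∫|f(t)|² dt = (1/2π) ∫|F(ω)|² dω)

∫|f(t)|² dt = \frac{1}{864}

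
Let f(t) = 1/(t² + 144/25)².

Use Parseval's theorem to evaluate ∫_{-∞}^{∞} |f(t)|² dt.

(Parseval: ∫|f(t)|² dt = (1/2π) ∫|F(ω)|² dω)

∫|f(t)|² dt = \frac{390625 \pi}{573308928}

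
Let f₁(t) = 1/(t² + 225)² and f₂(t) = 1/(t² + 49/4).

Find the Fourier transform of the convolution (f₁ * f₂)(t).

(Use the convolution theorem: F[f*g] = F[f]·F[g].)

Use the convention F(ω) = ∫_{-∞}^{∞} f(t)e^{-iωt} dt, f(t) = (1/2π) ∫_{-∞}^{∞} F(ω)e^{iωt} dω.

F[f₁*f₂](ω) = \frac{\pi^{2} \left(15 \left|{\omega}\right| + 1\right) e^{- \frac{37 \left|{\omega}\right|}{2}}}{23625}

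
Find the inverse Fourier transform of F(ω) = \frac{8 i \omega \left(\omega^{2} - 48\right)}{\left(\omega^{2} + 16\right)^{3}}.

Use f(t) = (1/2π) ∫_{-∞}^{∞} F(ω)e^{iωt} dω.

f(t) = 2 t e^{- 4 \left|{t}\right|} \left|{t}\right|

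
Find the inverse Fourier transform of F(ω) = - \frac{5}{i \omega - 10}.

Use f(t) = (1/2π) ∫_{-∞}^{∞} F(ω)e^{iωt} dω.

f(t) = 5 e^{10 t} u\left(- t\right)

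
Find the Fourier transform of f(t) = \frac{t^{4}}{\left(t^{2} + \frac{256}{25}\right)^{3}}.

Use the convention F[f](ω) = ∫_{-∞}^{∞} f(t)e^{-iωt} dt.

F(ω) = \frac{\pi \left(256 \omega^{2} - 400 \left|{\omega}\right| + 75\right) e^{- \frac{16 \left|{\omega}\right|}{5}}}{640}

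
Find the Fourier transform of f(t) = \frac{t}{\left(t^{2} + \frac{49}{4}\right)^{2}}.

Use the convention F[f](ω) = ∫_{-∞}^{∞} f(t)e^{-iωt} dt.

F(ω) = - \frac{i \pi \omega e^{- \frac{7 \left|{\omega}\right|}{2}}}{7}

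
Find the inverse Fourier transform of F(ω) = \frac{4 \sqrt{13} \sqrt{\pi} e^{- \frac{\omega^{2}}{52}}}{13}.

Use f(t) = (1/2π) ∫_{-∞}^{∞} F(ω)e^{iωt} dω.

f(t) = 4 e^{- 13 t^{2}}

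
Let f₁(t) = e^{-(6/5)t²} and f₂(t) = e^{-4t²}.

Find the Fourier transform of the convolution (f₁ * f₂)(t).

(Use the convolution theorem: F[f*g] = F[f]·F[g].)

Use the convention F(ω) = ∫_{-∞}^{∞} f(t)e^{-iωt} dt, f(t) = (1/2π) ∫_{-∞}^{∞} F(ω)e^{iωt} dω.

F[f₁*f₂](ω) = \frac{\sqrt{30} \pi e^{- \frac{13 \omega^{2}}{48}}}{12}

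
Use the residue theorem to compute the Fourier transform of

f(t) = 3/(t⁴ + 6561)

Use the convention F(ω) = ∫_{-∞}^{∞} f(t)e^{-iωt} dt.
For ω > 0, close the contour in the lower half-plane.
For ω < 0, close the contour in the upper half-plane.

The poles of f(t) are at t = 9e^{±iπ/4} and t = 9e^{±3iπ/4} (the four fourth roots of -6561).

Let g(z) = f(z)e^{-iωz}; for large |z| the factor e^{-iωz} decays in the lower half-plane when ω > 0 and in the upper half-plane when ω < 0.

Case ω > 0 (lower half-plane, clockwise contour ⇒ F(ω) = -2πi·ΣRes):
  Res_{z = - \frac{9 \sqrt{2}}{2} - \frac{9 \sqrt{2} i}{2}} g(z) = \frac{\sqrt{2} i \left(1 - i\right) e^{\frac{9 \sqrt{2} \omega \left(-1 + i\right)}{2}}}{1944}
  Res_{z = \frac{9 \sqrt{2}}{2} - \frac{9 \sqrt{2} i}{2}} g(z) = \frac{\sqrt{2} i \left(1 + i\right) e^{- \frac{9 \sqrt{2} \omega \left(1 + i\right)}{2}}}{1944}
  F(ω) = -2πi·ΣRes = \frac{\sqrt{2} \pi \left(1 - i\right) \left(e^{9 \sqrt{2} i \omega} + i\right) e^{- \frac{9 \sqrt{2} \omega \left(1 + i\right)}{2}}}{972} = \frac{\pi e^{- \frac{9 \sqrt{2} \omega}{2}} \sin{\left(\frac{9 \sqrt{2} \omega}{2} + \frac{\pi}{4} \right)}}{243}

Case ω < 0 (upper half-plane, counterclockwise contour ⇒ F(ω) = +2πi·ΣRes):
  Res_{z = \frac{9 \sqrt{2}}{2} + \frac{9 \sqrt{2} i}{2}} g(z) = \frac{\sqrt{2} i \left(-1 + i\right) e^{\frac{9 \sqrt{2} \omega \left(1 - i\right)}{2}}}{1944}
  Res_{z = - \frac{9 \sqrt{2}}{2} + \frac{9 \sqrt{2} i}{2}} g(z) = \frac{\sqrt{2} \left(1 - i\right) e^{\frac{9 \sqrt{2} \omega \left(1 + i\right)}{2}}}{1944}
  F(ω) = 2πi·ΣRes = - \frac{\sqrt{2} i \pi \left(i \left(1 - i\right) e^{\frac{9 \sqrt{2} \omega \left(1 - i\right)}{2}} - \left(1 - i\right) e^{\frac{9 \sqrt{2} \omega \left(1 + i\right)}{2}}\right)}{972} = \frac{\pi e^{\frac{9 \sqrt{2} \omega}{2}} \cos{\left(\frac{9 \sqrt{2} \omega}{2} + \frac{\pi}{4} \right)}}{243}

Both cases combine into a single formula in |ω|:

F(ω) = \frac{\pi e^{- \frac{9 \sqrt{2} \left|{\omega}\right|}{2}} \sin{\left(\frac{9 \sqrt{2} \left|{\omega}\right|}{2} + \frac{\pi}{4} \right)}}{243}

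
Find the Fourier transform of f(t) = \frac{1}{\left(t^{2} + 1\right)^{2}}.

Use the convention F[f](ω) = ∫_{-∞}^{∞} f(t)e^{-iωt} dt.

F(ω) = \frac{\pi \left(\left|{\omega}\right| + 1\right) e^{- \left|{\omega}\right|}}{2}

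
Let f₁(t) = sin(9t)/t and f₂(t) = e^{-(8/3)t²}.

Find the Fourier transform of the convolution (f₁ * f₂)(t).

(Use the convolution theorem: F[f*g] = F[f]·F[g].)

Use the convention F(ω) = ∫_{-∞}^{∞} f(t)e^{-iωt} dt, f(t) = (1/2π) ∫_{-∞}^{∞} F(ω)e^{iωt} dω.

F[f₁*f₂](ω) = \begin{cases} \frac{\sqrt{6} \pi^{\frac{3}{2}} e^{- \frac{3 \omega^{2}}{32}}}{4} & \text{for}\: \omega > -9 \wedge \omega < 9 \\0 & \text{otherwise} \end{cases}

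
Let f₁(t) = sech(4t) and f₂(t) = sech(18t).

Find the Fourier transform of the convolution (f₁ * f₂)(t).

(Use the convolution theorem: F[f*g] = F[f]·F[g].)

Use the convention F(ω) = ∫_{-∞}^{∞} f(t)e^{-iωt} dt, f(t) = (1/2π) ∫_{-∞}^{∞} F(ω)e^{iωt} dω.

F[f₁*f₂](ω) = \frac{\pi^{2}}{72 \cosh{\left(\frac{\pi \omega}{36} \right)} \cosh{\left(\frac{\pi \omega}{8} \right)}}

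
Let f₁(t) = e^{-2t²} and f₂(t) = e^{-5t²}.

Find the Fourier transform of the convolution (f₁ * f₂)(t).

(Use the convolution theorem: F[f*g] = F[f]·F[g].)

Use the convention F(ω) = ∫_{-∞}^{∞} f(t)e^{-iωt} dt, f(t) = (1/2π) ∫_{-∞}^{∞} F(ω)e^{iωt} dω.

F[f₁*f₂](ω) = \frac{\sqrt{10} \pi e^{- \frac{7 \omega^{2}}{40}}}{10}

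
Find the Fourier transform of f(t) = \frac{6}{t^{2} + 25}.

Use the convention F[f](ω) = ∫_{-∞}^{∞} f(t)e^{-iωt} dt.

F(ω) = \frac{6 \pi e^{- 5 \left|{\omega}\right|}}{5}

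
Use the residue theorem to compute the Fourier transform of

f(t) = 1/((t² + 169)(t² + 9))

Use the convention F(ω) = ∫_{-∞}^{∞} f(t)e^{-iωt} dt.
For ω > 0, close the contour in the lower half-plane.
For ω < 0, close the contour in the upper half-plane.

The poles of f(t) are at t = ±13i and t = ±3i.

Let g(z) = f(z)e^{-iωz}; for large |z| the factor e^{-iωz} decays in the lower half-plane when ω > 0 and in the upper half-plane when ω < 0.

Case ω > 0 (lower half-plane, clockwise contour ⇒ F(ω) = -2πi·ΣRes):
  Res_{z = - 13 i} g(z) = - \frac{i e^{- 13 \omega}}{4160}
  Res_{z = - 3 i} g(z) = \frac{i e^{- 3 \omega}}{960}
  F(ω) = -2πi·ΣRes = \frac{\pi \left(13 e^{10 \omega} - 3\right) e^{- 13 \omega}}{6240}

Case ω < 0 (upper half-plane, counterclockwise contour ⇒ F(ω) = +2πi·ΣRes):
  Res_{z = 13 i} g(z) = \frac{i e^{13 \omega}}{4160}
  Res_{z = 3 i} g(z) = - \frac{i e^{3 \omega}}{960}
  F(ω) = 2πi·ΣRes = \frac{\pi \left(13 - 3 e^{10 \omega}\right) e^{3 \omega}}{6240}

Both cases combine into a single formula in |ω|:

F(ω) = \frac{\pi \left(13 e^{10 \left|{\omega}\right|} - 3\right) e^{- 13 \left|{\omega}\right|}}{6240}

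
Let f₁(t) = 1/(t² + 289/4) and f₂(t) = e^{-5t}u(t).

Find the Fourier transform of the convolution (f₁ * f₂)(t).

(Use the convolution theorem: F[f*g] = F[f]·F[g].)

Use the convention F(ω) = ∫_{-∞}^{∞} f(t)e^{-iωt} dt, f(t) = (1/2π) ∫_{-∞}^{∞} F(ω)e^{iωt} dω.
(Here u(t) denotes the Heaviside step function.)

F[f₁*f₂](ω) = \frac{2 \pi e^{- \frac{17 \left|{\omega}\right|}{2}}}{17 \left(i \omega + 5\right)}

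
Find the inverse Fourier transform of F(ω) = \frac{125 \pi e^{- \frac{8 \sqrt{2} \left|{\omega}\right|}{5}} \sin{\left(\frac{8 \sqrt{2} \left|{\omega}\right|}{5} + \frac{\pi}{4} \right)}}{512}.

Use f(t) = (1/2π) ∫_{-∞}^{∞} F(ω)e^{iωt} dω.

f(t) = \frac{8}{t^{4} + \frac{65536}{625}}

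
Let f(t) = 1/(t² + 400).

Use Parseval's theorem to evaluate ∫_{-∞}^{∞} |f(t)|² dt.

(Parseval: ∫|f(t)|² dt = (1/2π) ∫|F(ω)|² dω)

∫|f(t)|² dt = \frac{\pi}{16000}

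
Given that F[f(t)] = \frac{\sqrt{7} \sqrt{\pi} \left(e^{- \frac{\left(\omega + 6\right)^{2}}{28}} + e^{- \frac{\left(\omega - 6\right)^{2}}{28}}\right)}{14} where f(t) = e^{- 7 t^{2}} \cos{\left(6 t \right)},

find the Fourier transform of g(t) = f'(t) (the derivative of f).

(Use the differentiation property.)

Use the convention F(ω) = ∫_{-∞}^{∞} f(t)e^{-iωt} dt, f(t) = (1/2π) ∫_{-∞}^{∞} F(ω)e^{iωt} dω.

F[g](ω) = \frac{\sqrt{7} i \sqrt{\pi} \omega \left(e^{\frac{6 \omega}{7}} + 1\right) e^{- \frac{\omega^{2}}{28} - \frac{3 \omega}{7} - \frac{9}{7}}}{14}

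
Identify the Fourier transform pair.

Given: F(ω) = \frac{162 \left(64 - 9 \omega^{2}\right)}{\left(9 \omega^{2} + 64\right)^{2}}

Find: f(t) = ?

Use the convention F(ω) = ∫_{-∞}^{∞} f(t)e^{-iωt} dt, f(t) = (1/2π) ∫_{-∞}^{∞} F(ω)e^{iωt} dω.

f(t) = 9 e^{- \frac{8 \left|{t}\right|}{3}} \left|{t}\right|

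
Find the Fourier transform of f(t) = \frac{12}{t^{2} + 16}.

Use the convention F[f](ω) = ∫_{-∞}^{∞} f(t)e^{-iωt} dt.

F(ω) = 3 \pi e^{- 4 \left|{\omega}\right|}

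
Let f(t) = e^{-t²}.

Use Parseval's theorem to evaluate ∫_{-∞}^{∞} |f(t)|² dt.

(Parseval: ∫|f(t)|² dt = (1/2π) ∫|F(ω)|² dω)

∫|f(t)|² dt = \frac{\sqrt{2} \sqrt{\pi}}{2}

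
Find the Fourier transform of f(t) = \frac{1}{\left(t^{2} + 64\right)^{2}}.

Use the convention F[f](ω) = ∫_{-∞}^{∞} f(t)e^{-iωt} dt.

F(ω) = \frac{\pi \left(8 \left|{\omega}\right| + 1\right) e^{- 8 \left|{\omega}\right|}}{1024}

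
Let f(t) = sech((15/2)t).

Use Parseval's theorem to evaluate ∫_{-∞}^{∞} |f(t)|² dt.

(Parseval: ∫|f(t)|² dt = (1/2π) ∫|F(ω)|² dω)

∫|f(t)|² dt = \frac{4}{15}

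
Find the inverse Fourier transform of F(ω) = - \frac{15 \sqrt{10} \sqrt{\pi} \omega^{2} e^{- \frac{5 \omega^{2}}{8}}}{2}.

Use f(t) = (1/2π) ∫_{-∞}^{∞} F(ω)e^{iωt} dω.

f(t) = 6 \left(\frac{8 t^{2}}{5} - 2\right) e^{- \frac{2 t^{2}}{5}}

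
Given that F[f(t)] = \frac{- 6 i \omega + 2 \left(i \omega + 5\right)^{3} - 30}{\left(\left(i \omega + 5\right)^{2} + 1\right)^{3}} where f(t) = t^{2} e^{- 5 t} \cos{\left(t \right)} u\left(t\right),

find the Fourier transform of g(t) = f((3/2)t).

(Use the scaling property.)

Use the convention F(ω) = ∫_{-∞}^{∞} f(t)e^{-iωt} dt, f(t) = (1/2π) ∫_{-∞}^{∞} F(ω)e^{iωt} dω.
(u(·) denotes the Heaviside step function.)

F[g](ω) = \frac{36 \left(- 54 i \omega + \left(2 i \omega + 15\right)^{3} - 405\right)}{\left(\left(2 i \omega + 15\right)^{2} + 9\right)^{3}}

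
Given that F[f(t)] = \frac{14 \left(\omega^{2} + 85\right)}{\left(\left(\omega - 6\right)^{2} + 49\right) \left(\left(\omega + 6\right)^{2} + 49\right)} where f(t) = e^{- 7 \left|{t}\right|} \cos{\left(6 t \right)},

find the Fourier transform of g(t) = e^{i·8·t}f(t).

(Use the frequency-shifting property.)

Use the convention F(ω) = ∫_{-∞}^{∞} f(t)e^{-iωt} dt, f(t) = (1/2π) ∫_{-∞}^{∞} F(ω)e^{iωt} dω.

F[g](ω) = \frac{14 \left(\left(\omega - 8\right)^{2} + 85\right)}{\left(\left(\omega - 14\right)^{2} + 49\right) \left(\left(\omega - 2\right)^{2} + 49\right)}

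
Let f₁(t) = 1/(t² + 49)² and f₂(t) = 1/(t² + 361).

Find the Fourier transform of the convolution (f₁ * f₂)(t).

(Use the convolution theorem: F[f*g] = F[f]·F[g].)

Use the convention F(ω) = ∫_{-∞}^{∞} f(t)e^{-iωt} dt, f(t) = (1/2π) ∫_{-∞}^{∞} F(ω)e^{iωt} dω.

F[f₁*f₂](ω) = \frac{\pi^{2} \left(7 \left|{\omega}\right| + 1\right) e^{- 26 \left|{\omega}\right|}}{13034}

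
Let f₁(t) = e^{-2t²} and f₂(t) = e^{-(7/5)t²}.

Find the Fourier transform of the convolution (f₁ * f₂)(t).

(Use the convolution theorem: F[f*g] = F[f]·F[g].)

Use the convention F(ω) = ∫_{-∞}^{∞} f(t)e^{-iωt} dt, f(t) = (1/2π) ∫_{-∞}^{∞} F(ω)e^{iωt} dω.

F[f₁*f₂](ω) = \frac{\sqrt{70} \pi e^{- \frac{17 \omega^{2}}{56}}}{14}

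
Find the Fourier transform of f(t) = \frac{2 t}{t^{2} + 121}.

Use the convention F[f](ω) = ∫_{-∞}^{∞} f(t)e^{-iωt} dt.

F(ω) = - 2 i \pi e^{- 11 \left|{\omega}\right|} \operatorname{sign}{\left(\omega \right)}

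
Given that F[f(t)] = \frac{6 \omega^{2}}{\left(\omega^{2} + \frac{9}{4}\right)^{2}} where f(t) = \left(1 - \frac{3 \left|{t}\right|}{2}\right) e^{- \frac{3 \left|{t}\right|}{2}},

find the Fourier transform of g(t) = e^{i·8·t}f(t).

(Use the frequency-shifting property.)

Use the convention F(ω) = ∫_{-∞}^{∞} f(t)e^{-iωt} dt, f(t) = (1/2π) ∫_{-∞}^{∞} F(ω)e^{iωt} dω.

F[g](ω) = \frac{96 \left(\omega - 8\right)^{2}}{\left(4 \left(\omega - 8\right)^{2} + 9\right)^{2}}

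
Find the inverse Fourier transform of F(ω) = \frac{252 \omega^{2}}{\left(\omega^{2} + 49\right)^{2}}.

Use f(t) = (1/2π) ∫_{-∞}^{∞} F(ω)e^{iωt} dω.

f(t) = 9 \left(1 - 7 \left|{t}\right|\right) e^{- 7 \left|{t}\right|}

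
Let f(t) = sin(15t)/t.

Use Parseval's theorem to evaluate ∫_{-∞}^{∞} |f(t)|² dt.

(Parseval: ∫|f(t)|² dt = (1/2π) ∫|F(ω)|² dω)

∫|f(t)|² dt = 15 \pi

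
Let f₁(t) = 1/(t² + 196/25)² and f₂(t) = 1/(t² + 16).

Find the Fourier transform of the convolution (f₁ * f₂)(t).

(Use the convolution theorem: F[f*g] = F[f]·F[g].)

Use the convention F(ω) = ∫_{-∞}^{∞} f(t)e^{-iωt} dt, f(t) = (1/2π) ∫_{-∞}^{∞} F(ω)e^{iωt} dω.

F[f₁*f₂](ω) = \frac{25 \pi^{2} \left(14 \left|{\omega}\right| + 5\right) e^{- \frac{34 \left|{\omega}\right|}{5}}}{21952}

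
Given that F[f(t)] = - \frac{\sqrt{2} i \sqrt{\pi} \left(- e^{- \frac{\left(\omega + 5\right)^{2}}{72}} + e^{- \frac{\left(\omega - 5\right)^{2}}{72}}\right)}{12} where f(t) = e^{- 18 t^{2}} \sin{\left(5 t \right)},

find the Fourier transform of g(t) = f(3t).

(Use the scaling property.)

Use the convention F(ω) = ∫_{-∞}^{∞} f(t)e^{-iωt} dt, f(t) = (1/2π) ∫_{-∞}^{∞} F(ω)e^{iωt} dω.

F[g](ω) = \frac{\sqrt{2} i \sqrt{\pi} \left(1 - e^{\frac{5 \omega}{54}}\right) e^{- \frac{\omega^{2}}{648} - \frac{5 \omega}{108} - \frac{25}{72}}}{36}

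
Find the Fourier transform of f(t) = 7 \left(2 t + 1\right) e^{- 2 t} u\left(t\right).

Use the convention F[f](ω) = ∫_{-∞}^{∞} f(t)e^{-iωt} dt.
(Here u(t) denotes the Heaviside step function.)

F(ω) = \frac{7 \left(- i \omega - 4\right)}{\omega^{2} - 4 i \omega - 4}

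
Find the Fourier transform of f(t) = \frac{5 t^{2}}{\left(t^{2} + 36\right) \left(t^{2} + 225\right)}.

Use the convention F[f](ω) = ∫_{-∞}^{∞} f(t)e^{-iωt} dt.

F(ω) = \frac{5 \pi \left(5 - 2 e^{9 \left|{\omega}\right|}\right) e^{- 15 \left|{\omega}\right|}}{63}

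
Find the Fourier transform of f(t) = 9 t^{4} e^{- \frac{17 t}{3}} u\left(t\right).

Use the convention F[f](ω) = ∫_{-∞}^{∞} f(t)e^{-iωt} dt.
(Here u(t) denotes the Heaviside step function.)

F(ω) = \frac{52488}{\left(3 i \omega + 17\right)^{5}}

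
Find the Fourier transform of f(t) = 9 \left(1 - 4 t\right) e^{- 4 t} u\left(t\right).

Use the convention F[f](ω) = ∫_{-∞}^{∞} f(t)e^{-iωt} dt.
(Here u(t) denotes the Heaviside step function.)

F(ω) = \frac{9 i \omega}{- \omega^{2} + 8 i \omega + 16}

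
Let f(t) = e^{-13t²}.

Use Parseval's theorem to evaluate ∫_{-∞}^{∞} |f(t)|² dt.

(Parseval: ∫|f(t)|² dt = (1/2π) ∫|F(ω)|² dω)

∫|f(t)|² dt = \frac{\sqrt{26} \sqrt{\pi}}{26}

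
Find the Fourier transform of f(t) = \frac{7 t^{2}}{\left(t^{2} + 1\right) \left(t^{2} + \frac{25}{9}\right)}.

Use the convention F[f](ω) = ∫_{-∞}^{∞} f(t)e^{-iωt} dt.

F(ω) = - \frac{63 \pi e^{- \left|{\omega}\right|}}{16} + \frac{105 \pi e^{- \frac{5 \left|{\omega}\right|}{3}}}{16}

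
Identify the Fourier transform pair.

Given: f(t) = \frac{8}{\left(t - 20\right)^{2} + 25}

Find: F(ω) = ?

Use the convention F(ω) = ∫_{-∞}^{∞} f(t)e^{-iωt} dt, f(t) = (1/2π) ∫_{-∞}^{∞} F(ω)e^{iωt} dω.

F(ω) = \frac{8 \pi e^{- 20 i \omega - 5 \left|{\omega}\right|}}{5}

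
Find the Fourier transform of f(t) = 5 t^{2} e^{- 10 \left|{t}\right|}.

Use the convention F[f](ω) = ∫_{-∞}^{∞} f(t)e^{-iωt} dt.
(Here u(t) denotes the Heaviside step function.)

F(ω) = \frac{200 \left(100 - 3 \omega^{2}\right)}{\left(\omega^{2} + 100\right)^{3}}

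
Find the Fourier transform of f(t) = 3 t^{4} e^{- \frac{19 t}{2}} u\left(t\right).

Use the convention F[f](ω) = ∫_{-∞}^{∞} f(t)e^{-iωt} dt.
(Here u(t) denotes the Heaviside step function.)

F(ω) = \frac{2304}{\left(2 i \omega + 19\right)^{5}}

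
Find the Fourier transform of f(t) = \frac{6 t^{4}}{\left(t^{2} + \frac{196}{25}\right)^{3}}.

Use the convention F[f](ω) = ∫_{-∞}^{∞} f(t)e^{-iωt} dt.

F(ω) = \frac{3 \pi \left(196 \omega^{2} - 350 \left|{\omega}\right| + 75\right) e^{- \frac{14 \left|{\omega}\right|}{5}}}{280}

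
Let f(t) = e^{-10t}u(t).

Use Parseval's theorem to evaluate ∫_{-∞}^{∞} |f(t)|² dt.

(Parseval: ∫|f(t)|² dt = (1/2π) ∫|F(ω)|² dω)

∫|f(t)|² dt = \frac{1}{20}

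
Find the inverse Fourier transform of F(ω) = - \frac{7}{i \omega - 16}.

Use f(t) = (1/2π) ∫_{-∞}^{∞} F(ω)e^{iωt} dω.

f(t) = 7 e^{16 t} u\left(- t\right)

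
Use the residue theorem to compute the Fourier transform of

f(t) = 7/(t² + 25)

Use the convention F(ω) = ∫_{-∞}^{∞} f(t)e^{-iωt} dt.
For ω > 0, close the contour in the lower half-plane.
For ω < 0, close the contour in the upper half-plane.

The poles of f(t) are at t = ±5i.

Let g(z) = f(z)e^{-iωz}; for large |z| the factor e^{-iωz} decays in the lower half-plane when ω > 0 and in the upper half-plane when ω < 0.

Case ω > 0 (lower half-plane, clockwise contour ⇒ F(ω) = -2πi·ΣRes):
  Res_{z = - 5 i} g(z) = \frac{7 i e^{- 5 \omega}}{10}
  F(ω) = -2πi·ΣRes = \frac{7 \pi e^{- 5 \omega}}{5}

Case ω < 0 (upper half-plane, counterclockwise contour ⇒ F(ω) = +2πi·ΣRes):
  Res_{z = 5 i} g(z) = - \frac{7 i e^{5 \omega}}{10}
  F(ω) = 2πi·ΣRes = \frac{7 \pi e^{5 \omega}}{5}

Both cases combine into a single formula in |ω|:

F(ω) = \frac{7 \pi e^{- 5 \left|{\omega}\right|}}{5}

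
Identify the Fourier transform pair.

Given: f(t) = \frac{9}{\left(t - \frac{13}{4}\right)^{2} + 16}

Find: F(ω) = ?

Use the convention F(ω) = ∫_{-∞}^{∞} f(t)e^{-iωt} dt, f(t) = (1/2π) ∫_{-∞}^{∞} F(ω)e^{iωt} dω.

F(ω) = \frac{9 \pi e^{- \frac{13 i \omega}{4} - 4 \left|{\omega}\right|}}{4}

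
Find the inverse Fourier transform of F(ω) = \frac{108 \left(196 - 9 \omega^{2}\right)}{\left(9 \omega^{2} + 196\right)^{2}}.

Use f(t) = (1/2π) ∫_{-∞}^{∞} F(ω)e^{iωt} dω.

f(t) = 6 e^{- \frac{14 \left|{t}\right|}{3}} \left|{t}\right|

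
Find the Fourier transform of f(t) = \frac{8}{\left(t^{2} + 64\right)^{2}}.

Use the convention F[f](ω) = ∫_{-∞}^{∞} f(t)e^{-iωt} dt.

F(ω) = \frac{\pi \left(8 \left|{\omega}\right| + 1\right) e^{- 8 \left|{\omega}\right|}}{128}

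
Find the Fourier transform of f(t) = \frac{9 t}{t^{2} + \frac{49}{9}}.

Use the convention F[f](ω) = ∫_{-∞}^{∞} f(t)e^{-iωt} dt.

F(ω) = - 9 i \pi e^{- \frac{7 \left|{\omega}\right|}{3}} \operatorname{sign}{\left(\omega \right)}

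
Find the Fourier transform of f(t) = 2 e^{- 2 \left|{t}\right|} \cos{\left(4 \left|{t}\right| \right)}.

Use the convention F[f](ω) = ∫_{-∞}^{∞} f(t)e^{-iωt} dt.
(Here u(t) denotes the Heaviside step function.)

F(ω) = \frac{8 \left(\omega^{2} + 20\right)}{\omega^{4} - 24 \omega^{2} + 400}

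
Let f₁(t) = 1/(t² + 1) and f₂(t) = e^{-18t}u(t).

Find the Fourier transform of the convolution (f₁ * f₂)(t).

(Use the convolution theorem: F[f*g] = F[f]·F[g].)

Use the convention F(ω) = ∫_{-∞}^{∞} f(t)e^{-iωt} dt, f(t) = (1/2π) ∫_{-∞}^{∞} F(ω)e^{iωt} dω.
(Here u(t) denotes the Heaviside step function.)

F[f₁*f₂](ω) = \frac{\pi e^{- \left|{\omega}\right|}}{i \omega + 18}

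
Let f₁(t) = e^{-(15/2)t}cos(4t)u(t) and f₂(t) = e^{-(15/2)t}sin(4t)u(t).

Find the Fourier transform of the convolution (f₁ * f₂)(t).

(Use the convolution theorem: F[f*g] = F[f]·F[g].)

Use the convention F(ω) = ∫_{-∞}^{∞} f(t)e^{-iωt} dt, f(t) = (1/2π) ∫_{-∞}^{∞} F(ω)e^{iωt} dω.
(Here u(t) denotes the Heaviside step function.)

F[f₁*f₂](ω) = \frac{32 \left(2 i \omega + 15\right)}{\left(\left(2 i \omega + 15\right)^{2} + 64\right)^{2}}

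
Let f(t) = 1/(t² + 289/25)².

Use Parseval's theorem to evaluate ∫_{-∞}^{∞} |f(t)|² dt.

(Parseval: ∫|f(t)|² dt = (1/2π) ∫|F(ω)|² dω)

∫|f(t)|² dt = \frac{390625 \pi}{6565418768}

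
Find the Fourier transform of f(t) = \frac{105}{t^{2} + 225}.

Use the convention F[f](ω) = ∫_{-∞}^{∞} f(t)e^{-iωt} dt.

F(ω) = 7 \pi e^{- 15 \left|{\omega}\right|}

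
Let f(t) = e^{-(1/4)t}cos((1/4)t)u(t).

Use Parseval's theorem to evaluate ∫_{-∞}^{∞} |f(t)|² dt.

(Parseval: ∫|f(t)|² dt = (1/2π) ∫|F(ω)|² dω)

∫|f(t)|² dt = \frac{3}{2}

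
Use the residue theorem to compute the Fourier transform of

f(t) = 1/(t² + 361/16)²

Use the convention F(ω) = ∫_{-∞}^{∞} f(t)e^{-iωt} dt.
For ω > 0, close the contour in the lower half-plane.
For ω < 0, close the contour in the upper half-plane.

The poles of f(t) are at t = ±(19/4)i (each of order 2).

Let g(z) = f(z)e^{-iωz}; for large |z| the factor e^{-iωz} decays in the lower half-plane when ω > 0 and in the upper half-plane when ω < 0.

Case ω > 0 (lower half-plane, clockwise contour ⇒ F(ω) = -2πi·ΣRes):
  Res_{z = - \frac{19 i}{4}} g(z) = \frac{4 i \left(19 \omega + 4\right) e^{- \frac{19 \omega}{4}}}{6859} (pole of order 2)
  F(ω) = -2πi·ΣRes = \frac{8 \pi \left(19 \omega + 4\right) e^{- \frac{19 \omega}{4}}}{6859}

Case ω < 0 (upper half-plane, counterclockwise contour ⇒ F(ω) = +2πi·ΣRes):
  Res_{z = \frac{19 i}{4}} g(z) = \frac{4 i \left(19 \omega - 4\right) e^{\frac{19 \omega}{4}}}{6859} (pole of order 2)
  F(ω) = 2πi·ΣRes = \frac{8 \pi \left(4 - 19 \omega\right) e^{\frac{19 \omega}{4}}}{6859}

Both cases combine into a single formula in |ω|:

F(ω) = \frac{8 \pi \left(19 \left|{\omega}\right| + 4\right) e^{- \frac{19 \left|{\omega}\right|}{4}}}{6859}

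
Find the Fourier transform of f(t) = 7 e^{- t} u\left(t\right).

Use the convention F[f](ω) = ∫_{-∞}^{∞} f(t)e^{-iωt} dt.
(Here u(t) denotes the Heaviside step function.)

F(ω) = \frac{7}{i \omega + 1}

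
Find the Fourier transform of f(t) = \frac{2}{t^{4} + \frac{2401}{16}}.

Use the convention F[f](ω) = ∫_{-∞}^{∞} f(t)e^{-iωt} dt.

F(ω) = \frac{16 \pi e^{- \frac{7 \sqrt{2} \left|{\omega}\right|}{4}} \sin{\left(\frac{7 \sqrt{2} \left|{\omega}\right|}{4} + \frac{\pi}{4} \right)}}{343}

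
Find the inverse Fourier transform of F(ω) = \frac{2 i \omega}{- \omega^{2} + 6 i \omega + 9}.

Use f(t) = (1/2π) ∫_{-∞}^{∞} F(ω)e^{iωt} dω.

f(t) = 2 \left(1 - 3 t\right) e^{- 3 t} u\left(t\right)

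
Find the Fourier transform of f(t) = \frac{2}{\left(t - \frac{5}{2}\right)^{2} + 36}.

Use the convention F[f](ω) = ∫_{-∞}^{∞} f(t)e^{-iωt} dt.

F(ω) = \frac{\pi e^{- \frac{5 i \omega}{2} - 6 \left|{\omega}\right|}}{3}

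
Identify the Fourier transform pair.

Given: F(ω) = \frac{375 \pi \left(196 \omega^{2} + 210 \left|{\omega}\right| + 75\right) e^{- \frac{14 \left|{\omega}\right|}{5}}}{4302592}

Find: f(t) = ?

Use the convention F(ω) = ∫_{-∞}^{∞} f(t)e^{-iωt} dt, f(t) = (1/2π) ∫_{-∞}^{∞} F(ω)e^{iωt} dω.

f(t) = \frac{3}{\left(t^{2} + \frac{196}{25}\right)^{3}}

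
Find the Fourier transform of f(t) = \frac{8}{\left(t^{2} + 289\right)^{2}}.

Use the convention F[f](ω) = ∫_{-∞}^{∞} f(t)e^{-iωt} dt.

F(ω) = \frac{4 \pi \left(17 \left|{\omega}\right| + 1\right) e^{- 17 \left|{\omega}\right|}}{4913}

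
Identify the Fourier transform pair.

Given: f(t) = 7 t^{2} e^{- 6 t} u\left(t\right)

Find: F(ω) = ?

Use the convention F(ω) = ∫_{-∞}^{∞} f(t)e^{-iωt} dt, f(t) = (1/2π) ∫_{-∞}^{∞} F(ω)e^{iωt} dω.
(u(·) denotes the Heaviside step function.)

F(ω) = \frac{14}{\left(i \omega + 6\right)^{3}}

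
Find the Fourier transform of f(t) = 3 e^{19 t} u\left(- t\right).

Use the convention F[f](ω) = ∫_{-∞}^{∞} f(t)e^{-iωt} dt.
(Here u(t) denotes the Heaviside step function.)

F(ω) = - \frac{3}{i \omega - 19}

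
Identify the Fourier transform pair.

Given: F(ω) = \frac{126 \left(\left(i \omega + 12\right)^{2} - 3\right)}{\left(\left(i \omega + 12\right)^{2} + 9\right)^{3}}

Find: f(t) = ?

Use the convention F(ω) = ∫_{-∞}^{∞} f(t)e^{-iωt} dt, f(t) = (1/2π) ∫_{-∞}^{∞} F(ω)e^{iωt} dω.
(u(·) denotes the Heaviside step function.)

f(t) = 7 t^{2} e^{- 12 t} \sin{\left(3 t \right)} u\left(t\right)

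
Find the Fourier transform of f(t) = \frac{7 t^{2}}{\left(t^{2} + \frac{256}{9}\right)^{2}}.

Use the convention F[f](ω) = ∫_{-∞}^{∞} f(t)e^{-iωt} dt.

F(ω) = \frac{7 \pi \left(3 - 16 \left|{\omega}\right|\right) e^{- \frac{16 \left|{\omega}\right|}{3}}}{32}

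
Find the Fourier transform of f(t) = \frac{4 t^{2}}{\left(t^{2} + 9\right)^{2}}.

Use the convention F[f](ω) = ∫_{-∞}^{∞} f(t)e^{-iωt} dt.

F(ω) = \frac{2 \pi \left(1 - 3 \left|{\omega}\right|\right) e^{- 3 \left|{\omega}\right|}}{3}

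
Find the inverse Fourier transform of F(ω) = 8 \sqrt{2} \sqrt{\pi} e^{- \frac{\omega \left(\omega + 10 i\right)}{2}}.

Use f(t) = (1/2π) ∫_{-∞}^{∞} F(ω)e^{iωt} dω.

f(t) = 8 e^{- \frac{\left(t - 5\right)^{2}}{2}}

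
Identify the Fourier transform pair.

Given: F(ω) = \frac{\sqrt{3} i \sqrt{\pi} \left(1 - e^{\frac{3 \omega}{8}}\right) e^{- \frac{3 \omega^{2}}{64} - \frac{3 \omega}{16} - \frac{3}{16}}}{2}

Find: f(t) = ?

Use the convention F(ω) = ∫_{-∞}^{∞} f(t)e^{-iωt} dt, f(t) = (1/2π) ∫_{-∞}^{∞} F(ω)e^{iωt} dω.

f(t) = 4 e^{- \frac{16 t^{2}}{3}} \sin{\left(2 t \right)}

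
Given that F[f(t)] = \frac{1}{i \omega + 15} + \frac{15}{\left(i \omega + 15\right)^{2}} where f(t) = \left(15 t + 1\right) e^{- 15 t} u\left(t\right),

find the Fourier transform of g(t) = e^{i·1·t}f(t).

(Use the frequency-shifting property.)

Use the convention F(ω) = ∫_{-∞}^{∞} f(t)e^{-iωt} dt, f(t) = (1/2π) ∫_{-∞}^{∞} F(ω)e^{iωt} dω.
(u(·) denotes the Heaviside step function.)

F[g](ω) = \frac{- i \omega - 30 + i}{\omega^{2} + \omega \left(-2 - 30 i\right) - 224 + 30 i}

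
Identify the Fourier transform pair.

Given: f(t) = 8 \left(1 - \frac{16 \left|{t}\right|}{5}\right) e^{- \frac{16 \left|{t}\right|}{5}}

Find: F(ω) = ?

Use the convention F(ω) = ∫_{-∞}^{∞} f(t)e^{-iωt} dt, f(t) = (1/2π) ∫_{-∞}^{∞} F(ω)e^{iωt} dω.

F(ω) = \frac{64000 \omega^{2}}{\left(25 \omega^{2} + 256\right)^{2}}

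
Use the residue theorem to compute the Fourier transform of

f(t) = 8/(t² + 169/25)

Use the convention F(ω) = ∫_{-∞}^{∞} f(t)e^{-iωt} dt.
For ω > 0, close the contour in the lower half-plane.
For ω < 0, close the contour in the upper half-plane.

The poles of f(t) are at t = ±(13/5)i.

Let g(z) = f(z)e^{-iωz}; for large |z| the factor e^{-iωz} decays in the lower half-plane when ω > 0 and in the upper half-plane when ω < 0.

Case ω > 0 (lower half-plane, clockwise contour ⇒ F(ω) = -2πi·ΣRes):
  Res_{z = - \frac{13 i}{5}} g(z) = \frac{20 i e^{- \frac{13 \omega}{5}}}{13}
  F(ω) = -2πi·ΣRes = \frac{40 \pi e^{- \frac{13 \omega}{5}}}{13}

Case ω < 0 (upper half-plane, counterclockwise contour ⇒ F(ω) = +2πi·ΣRes):
  Res_{z = \frac{13 i}{5}} g(z) = - \frac{20 i e^{\frac{13 \omega}{5}}}{13}
  F(ω) = 2πi·ΣRes = \frac{40 \pi e^{\frac{13 \omega}{5}}}{13}

Both cases combine into a single formula in |ω|:

F(ω) = \frac{40 \pi e^{- \frac{13 \left|{\omega}\right|}{5}}}{13}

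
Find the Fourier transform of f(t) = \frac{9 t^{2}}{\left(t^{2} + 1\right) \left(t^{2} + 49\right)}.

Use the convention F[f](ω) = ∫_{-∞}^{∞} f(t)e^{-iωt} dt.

F(ω) = \frac{3 \pi \left(7 - e^{6 \left|{\omega}\right|}\right) e^{- 7 \left|{\omega}\right|}}{16}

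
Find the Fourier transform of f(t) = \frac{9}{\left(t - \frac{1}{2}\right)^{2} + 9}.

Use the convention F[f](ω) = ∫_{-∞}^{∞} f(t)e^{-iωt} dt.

F(ω) = 3 \pi e^{- \frac{i \omega}{2} - 3 \left|{\omega}\right|}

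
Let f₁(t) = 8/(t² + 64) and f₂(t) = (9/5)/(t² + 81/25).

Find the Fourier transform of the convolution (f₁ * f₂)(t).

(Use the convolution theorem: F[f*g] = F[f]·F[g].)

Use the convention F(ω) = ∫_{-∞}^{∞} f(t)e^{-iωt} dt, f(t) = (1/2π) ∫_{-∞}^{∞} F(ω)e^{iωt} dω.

F[f₁*f₂](ω) = \pi^{2} e^{- \frac{49 \left|{\omega}\right|}{5}}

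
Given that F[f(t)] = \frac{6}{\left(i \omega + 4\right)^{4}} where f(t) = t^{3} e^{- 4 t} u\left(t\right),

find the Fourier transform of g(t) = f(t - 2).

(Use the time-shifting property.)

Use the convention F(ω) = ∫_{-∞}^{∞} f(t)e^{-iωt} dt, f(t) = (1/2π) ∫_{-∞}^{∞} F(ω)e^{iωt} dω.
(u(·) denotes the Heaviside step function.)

F[g](ω) = \frac{6 e^{- 2 i \omega}}{\left(i \omega + 4\right)^{4}}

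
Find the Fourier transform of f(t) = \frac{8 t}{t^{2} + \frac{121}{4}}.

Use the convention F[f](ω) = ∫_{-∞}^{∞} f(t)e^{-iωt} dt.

F(ω) = - 8 i \pi e^{- \frac{11 \left|{\omega}\right|}{2}} \operatorname{sign}{\left(\omega \right)}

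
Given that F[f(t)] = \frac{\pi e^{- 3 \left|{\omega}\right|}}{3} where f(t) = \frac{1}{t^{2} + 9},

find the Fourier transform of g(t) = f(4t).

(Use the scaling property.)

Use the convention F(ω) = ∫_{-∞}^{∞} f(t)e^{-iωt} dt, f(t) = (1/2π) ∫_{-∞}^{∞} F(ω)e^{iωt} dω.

F[g](ω) = \frac{\pi e^{- \frac{3 \left|{\omega}\right|}{4}}}{12}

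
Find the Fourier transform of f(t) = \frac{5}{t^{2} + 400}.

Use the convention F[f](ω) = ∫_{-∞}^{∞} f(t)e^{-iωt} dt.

F(ω) = \frac{\pi e^{- 20 \left|{\omega}\right|}}{4}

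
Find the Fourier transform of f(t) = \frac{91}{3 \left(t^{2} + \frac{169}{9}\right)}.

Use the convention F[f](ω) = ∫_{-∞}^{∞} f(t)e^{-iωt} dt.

F(ω) = 7 \pi e^{- \frac{13 \left|{\omega}\right|}{3}}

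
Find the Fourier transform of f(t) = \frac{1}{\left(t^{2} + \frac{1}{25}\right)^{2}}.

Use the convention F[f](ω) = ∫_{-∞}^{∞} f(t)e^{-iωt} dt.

F(ω) = \frac{25 \pi \left(\left|{\omega}\right| + 5\right) e^{- \frac{\left|{\omega}\right|}{5}}}{2}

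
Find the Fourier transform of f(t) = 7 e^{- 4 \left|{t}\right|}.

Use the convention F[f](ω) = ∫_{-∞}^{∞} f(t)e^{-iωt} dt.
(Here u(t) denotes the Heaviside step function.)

F(ω) = \frac{56}{\omega^{2} + 16}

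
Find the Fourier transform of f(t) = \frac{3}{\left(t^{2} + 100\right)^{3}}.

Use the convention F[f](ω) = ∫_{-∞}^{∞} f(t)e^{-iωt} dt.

F(ω) = \frac{3 \pi \left(100 \omega^{2} + 30 \left|{\omega}\right| + 3\right) e^{- 10 \left|{\omega}\right|}}{800000}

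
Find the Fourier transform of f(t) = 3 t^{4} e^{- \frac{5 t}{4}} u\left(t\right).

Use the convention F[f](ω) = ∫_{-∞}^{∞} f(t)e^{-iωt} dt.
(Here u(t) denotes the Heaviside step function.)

F(ω) = \frac{73728}{\left(4 i \omega + 5\right)^{5}}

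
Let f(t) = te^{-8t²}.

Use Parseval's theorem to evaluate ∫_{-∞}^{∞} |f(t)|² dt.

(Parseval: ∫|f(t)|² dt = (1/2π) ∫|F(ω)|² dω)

∫|f(t)|² dt = \frac{\sqrt{\pi}}{128}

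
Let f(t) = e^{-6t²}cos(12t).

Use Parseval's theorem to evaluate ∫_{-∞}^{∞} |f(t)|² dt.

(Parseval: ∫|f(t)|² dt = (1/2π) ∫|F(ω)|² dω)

∫|f(t)|² dt = \frac{\sqrt{3} \sqrt{\pi} \left(1 + e^{12}\right)}{12 e^{12}}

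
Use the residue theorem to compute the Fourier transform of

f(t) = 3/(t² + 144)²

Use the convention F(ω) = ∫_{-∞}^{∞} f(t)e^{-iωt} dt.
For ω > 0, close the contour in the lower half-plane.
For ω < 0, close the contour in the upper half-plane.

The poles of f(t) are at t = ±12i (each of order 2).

Let g(z) = f(z)e^{-iωz}; for large |z| the factor e^{-iωz} decays in the lower half-plane when ω > 0 and in the upper half-plane when ω < 0.

Case ω > 0 (lower half-plane, clockwise contour ⇒ F(ω) = -2πi·ΣRes):
  Res_{z = - 12 i} g(z) = \frac{i \left(12 \omega + 1\right) e^{- 12 \omega}}{2304} (pole of order 2)
  F(ω) = -2πi·ΣRes = \frac{\pi \left(12 \omega + 1\right) e^{- 12 \omega}}{1152}

Case ω < 0 (upper half-plane, counterclockwise contour ⇒ F(ω) = +2πi·ΣRes):
  Res_{z = 12 i} g(z) = \frac{i \left(12 \omega - 1\right) e^{12 \omega}}{2304} (pole of order 2)
  F(ω) = 2πi·ΣRes = \frac{\pi \left(1 - 12 \omega\right) e^{12 \omega}}{1152}

Both cases combine into a single formula in |ω|:

F(ω) = \frac{\pi \left(12 \left|{\omega}\right| + 1\right) e^{- 12 \left|{\omega}\right|}}{1152}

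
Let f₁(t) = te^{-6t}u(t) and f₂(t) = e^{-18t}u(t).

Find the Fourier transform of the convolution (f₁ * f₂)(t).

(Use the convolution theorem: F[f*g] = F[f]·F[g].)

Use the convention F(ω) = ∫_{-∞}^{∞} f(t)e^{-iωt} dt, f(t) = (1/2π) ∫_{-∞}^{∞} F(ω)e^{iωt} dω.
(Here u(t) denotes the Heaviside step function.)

F[f₁*f₂](ω) = \frac{1}{\left(i \omega + 6\right)^{2} \left(i \omega + 18\right)}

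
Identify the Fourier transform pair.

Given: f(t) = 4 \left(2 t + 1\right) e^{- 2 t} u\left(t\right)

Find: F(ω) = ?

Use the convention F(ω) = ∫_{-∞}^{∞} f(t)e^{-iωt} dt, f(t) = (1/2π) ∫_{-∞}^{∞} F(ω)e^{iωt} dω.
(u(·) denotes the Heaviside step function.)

F(ω) = \frac{4 \left(- i \omega - 4\right)}{\omega^{2} - 4 i \omega - 4}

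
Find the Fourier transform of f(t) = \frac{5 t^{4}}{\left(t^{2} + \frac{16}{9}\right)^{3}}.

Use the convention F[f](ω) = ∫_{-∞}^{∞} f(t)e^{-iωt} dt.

F(ω) = \frac{5 \pi \left(16 \omega^{2} - 60 \left|{\omega}\right| + 27\right) e^{- \frac{4 \left|{\omega}\right|}{3}}}{96}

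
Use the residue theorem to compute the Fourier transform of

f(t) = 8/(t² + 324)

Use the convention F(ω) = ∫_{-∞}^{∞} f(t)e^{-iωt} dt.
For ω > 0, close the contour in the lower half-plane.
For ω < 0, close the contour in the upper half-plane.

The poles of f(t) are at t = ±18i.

Let g(z) = f(z)e^{-iωz}; for large |z| the factor e^{-iωz} decays in the lower half-plane when ω > 0 and in the upper half-plane when ω < 0.

Case ω > 0 (lower half-plane, clockwise contour ⇒ F(ω) = -2πi·ΣRes):
  Res_{z = - 18 i} g(z) = \frac{2 i e^{- 18 \omega}}{9}
  F(ω) = -2πi·ΣRes = \frac{4 \pi e^{- 18 \omega}}{9}

Case ω < 0 (upper half-plane, counterclockwise contour ⇒ F(ω) = +2πi·ΣRes):
  Res_{z = 18 i} g(z) = - \frac{2 i e^{18 \omega}}{9}
  F(ω) = 2πi·ΣRes = \frac{4 \pi e^{18 \omega}}{9}

Both cases combine into a single formula in |ω|:

F(ω) = \frac{4 \pi e^{- 18 \left|{\omega}\right|}}{9}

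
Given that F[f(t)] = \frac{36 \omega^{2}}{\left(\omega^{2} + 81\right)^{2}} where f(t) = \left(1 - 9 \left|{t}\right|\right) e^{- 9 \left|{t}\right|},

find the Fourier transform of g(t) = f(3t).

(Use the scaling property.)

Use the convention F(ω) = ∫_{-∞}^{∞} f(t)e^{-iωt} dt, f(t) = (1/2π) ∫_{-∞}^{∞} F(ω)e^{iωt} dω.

F[g](ω) = \frac{108 \omega^{2}}{\left(\omega^{2} + 729\right)^{2}}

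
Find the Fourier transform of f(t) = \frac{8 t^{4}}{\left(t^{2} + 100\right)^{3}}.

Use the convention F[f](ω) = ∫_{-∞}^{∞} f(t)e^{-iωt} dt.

F(ω) = \frac{\pi \left(100 \omega^{2} - 50 \left|{\omega}\right| + 3\right) e^{- 10 \left|{\omega}\right|}}{10}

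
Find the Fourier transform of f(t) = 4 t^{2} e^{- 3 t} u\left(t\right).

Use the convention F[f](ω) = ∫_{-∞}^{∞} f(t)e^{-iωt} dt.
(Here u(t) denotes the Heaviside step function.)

F(ω) = \frac{8}{\left(i \omega + 3\right)^{3}}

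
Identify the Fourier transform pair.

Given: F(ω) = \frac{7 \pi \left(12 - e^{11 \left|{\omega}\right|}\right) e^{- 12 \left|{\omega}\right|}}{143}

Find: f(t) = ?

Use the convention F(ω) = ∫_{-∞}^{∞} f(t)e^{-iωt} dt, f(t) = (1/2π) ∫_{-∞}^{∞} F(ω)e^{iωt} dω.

f(t) = \frac{7 t^{2}}{\left(t^{2} + 1\right) \left(t^{2} + 144\right)}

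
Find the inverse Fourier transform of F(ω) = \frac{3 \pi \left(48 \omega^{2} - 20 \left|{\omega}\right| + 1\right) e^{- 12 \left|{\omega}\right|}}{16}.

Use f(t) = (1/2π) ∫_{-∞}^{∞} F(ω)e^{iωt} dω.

f(t) = \frac{6 t^{4}}{\left(t^{2} + 144\right)^{3}}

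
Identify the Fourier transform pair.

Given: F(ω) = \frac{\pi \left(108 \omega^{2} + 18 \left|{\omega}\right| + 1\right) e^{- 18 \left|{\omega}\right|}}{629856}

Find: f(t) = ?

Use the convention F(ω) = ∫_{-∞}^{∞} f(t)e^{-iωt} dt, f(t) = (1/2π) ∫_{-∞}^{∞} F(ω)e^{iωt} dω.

f(t) = \frac{8}{\left(t^{2} + 324\right)^{3}}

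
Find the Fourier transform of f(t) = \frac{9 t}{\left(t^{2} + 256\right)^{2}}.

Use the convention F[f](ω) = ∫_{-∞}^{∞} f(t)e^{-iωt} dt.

F(ω) = - \frac{9 i \pi \omega e^{- 16 \left|{\omega}\right|}}{32}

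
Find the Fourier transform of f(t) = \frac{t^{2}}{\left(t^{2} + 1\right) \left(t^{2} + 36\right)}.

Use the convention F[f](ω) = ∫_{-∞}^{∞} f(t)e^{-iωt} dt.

F(ω) = \frac{\pi \left(6 - e^{5 \left|{\omega}\right|}\right) e^{- 6 \left|{\omega}\right|}}{35}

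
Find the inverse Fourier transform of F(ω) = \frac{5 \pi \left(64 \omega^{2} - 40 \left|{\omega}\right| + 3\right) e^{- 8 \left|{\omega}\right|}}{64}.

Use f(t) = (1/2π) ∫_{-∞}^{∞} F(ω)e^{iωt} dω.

f(t) = \frac{5 t^{4}}{\left(t^{2} + 64\right)^{3}}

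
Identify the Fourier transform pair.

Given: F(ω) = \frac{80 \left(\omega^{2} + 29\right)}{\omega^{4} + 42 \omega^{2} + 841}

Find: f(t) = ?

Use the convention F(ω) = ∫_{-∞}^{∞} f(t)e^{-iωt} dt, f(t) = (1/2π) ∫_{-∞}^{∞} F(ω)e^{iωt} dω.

f(t) = 8 e^{- 5 \left|{t}\right|} \cos{\left(2 t \right)}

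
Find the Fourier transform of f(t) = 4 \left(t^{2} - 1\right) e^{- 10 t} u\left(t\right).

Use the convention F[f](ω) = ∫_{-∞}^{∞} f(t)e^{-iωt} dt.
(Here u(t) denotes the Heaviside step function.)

F(ω) = \frac{4 \left(2 i \omega - \left(i \omega + 10\right)^{3} + 20\right)}{\left(i \omega + 10\right)^{4}}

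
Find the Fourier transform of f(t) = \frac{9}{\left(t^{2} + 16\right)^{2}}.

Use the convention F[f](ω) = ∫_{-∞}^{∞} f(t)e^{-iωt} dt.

F(ω) = \frac{9 \pi \left(4 \left|{\omega}\right| + 1\right) e^{- 4 \left|{\omega}\right|}}{128}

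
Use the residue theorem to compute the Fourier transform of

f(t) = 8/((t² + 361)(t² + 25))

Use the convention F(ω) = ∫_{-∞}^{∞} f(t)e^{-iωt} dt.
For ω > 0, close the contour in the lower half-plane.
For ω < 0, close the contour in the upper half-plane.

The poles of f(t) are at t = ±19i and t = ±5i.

Let g(z) = f(z)e^{-iωz}; for large |z| the factor e^{-iωz} decays in the lower half-plane when ω > 0 and in the upper half-plane when ω < 0.

Case ω > 0 (lower half-plane, clockwise contour ⇒ F(ω) = -2πi·ΣRes):
  Res_{z = - 19 i} g(z) = - \frac{i e^{- 19 \omega}}{1596}
  Res_{z = - 5 i} g(z) = \frac{i e^{- 5 \omega}}{420}
  F(ω) = -2πi·ΣRes = \frac{\pi \left(19 e^{14 \omega} - 5\right) e^{- 19 \omega}}{3990}

Case ω < 0 (upper half-plane, counterclockwise contour ⇒ F(ω) = +2πi·ΣRes):
  Res_{z = 19 i} g(z) = \frac{i e^{19 \omega}}{1596}
  Res_{z = 5 i} g(z) = - \frac{i e^{5 \omega}}{420}
  F(ω) = 2πi·ΣRes = \frac{\pi \left(19 - 5 e^{14 \omega}\right) e^{5 \omega}}{3990}

Both cases combine into a single formula in |ω|:

F(ω) = \frac{\pi \left(19 e^{14 \left|{\omega}\right|} - 5\right) e^{- 19 \left|{\omega}\right|}}{3990}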